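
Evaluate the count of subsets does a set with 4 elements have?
16

Working:
Each element can be included or excluded: 2^4 = 16.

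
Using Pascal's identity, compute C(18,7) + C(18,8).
C(18,7) + C(18,8) = C(19,8) = 75,582.

Answer: 75,582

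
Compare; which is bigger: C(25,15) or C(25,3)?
C(25,15)

Reasoning: C(25,15)=3,268,760, C(25,3)=2,300.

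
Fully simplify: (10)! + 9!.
(10)! + 9! = (10)·9! + 9! = (10+1)·9! = 11·9! = 3,991,680.
Final answer: 3,991,680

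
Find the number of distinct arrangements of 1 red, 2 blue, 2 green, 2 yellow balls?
630

Solution: Multinomial: 7!/(1! × 2! × 2! × 2!) = 630.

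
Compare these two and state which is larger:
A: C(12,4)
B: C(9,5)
A

Reasoning: A=C(12,4)=495, B=C(9,5)=126.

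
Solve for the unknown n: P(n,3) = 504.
9

Explanation: P(n,3) = n(n−1)(n−2) is increasing in n; n(n−1)(n−2) ≈ (n−1)^3 = 504 gives n ≈ 9.0. Check: P(7,3) = 210, P(8,3) = 336, P(9,3) = 504 ✓. So n = 9.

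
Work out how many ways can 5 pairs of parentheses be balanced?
42

Explanation: Using the Catalan number formula: C_n = C(2n, n) / (n+1)
C_5 = C(10, 5) / (5+1)
     = 252 / 6
     = 42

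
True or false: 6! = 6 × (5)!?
True

Reasoning: By definition n! = n × (n-1)!, so 6! = 6 × 5!.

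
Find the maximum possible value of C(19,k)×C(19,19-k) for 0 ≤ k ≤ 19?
C(19,k)·C(19,19-k) = C(19,k)², maximised at the centre k = 9: C(19,9)² = 8,533,694,884.
Final answer: 8,533,694,884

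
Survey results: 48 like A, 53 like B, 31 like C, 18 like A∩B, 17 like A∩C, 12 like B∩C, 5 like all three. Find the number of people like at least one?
|A∪B∪C| = 48+53+31-18-17-12+5 = 90.

Answer: 90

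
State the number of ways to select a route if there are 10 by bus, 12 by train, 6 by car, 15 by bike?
43

Explanation: By the addition principle: 10 + 12 + 6 + 15 = 43.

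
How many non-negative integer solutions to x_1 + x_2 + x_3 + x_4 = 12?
C(12+4-1, 4-1) = 455.
Final answer: 455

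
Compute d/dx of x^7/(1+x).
(7x^6(1+x) - x^7)/(1+x)²

Solution: Quotient rule: [7x^{6}(1+x) - x^7]/(1+x)².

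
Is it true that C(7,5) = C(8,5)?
False

LHS = C(7,5) = 21; RHS = C(8,5) = 56. 21 ≠ 56, so the statement does not hold.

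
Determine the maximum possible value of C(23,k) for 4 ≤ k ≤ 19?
C(23,k) is maximised at the centre of the row: C(23,11) = 1,352,078.
Final answer: 1,352,078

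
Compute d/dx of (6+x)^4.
4(6+x)^3

Explanation: Using the power rule: d/dx (6+x)^4 = 4(6+x)^{3}.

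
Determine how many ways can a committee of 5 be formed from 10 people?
252

C(10,5) = 10! / (5! × (10-5)!)
         = 10! / (5! × 5!)
         = 252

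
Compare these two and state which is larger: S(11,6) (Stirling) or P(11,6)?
S(11,6) = 6·S(10,6) + S(10,5) = 6·22,827 + 42,525 = 179,487; P(11,6) = 332,640.

Answer: P(11,6)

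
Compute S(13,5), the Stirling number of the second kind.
7,508,501

Reasoning: Using the Stirling recurrence: S(n,k) = k·S(n-1,k) + S(n-1,k-1)
S(13,5) = 5·S(12,5) + S(12,4)
         = 5·1379400 + 611501
         = 6897000 + 611501
         = 7,508,501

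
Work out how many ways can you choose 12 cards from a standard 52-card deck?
C(52,12) = 206,379,406,870.
Final answer: 206,379,406,870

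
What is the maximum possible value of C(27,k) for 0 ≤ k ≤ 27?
20,058,300
Maximum at k = 13 or k = 14: C(27,13) = 20,058,300.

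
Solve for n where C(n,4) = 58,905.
36

Solution: C(n,4) = n(n−1)(n−2)(n−3)/4! is increasing in n, and n(n−1)(n−2)(n−3) = 4!·58,905 = 1,413,720 ≈ (n−1.5)^4 gives n ≈ 36.0. Check: C(34,4) = 46,376, C(35,4) = 52,360, C(36,4) = 58,905 ✓. So n = 36.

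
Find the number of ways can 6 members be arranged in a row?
720

Solution: Arrangements of 6 distinct objects: 6! = 720.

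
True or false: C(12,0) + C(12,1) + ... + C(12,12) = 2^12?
Binomial theorem with x = y = 1: Σ C(12,i) = (1+1)^12 = 2^12 = 4,096. The statement holds.

Answer: True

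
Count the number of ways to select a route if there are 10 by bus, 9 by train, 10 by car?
29

Explanation: By the addition principle: 10 + 9 + 10 = 29.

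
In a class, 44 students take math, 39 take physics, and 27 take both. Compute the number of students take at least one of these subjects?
56

Explanation: |A∪B| = |A|+|B|-|A∩B| = 44+39-27 = 56.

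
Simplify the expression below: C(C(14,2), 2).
4,095

C(14,2) = 91, then C(91, 2) = 4,095.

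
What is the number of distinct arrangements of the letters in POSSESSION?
Word has 10 letters (P=1, O=2, S=4, E=1, I=1, N=1). Arrangements: 10!/Π(k!) = 75,600.
Final answer: 75,600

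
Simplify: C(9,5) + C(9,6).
210

Reasoning: By Pascal's identity: C(10,6) = 210.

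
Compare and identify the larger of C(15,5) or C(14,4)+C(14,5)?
Equal
By Pascal's identity: C(15,5) = C(14,4)+C(14,5) = 3,003. Equal.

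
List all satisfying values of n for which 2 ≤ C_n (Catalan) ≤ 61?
2, 3, 4, 5

C_1=1; C_2=2; C_3=5; C_4=14; C_5=42; C_6=132. So valid n = 2, 3, 4, 5.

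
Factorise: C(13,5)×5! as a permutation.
C(13,5)×5! = [13!/(5!(8)!)]×5! = 13!/(8)! = P(13,5) = 154,440.
Final answer: P(13,5)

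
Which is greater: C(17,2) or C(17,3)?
C(17,3)

Reasoning: C(17,2)=136, C(17,3)=680.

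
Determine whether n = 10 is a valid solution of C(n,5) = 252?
C(10,5) = 10·9·8·7·6/5! = 30,240/120 = 252, which equals 252.
Final answer: Yes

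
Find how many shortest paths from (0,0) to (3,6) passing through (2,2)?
30
To (2,2): C(4,2)=6. From there: C(5,1)=5. Total: 30.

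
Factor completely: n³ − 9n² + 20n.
n(n − 4)(n − 5)

Solution: n³ − 9n² + 20n = n(n² − 9n + 20) = n(n − 4)(n − 5).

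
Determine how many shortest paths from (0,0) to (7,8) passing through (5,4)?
1,890

Explanation: To (5,4): C(9,5)=126. From there: C(6,2)=15. Total: 1,890.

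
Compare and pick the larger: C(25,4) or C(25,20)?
C(25,20)

Working:
C(25,4)=12,650, C(25,20)=53,130.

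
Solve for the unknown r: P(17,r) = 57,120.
4

Working:
P(17,r) = 17·16·…·(17−r+1), a product of r factors. Multiplying down from 17: 17 = 17; 17·16 = 272; 17·16·15 = 4,080; 17·16·15·14 = 57,120 ✓ (4 factors). So r = 4.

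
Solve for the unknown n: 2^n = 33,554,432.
33,554,432 = 1,024 × 1,024 × 32 = 2^10 × 2^10 × 2^5 = 2^25, so n = 25.
Final answer: 25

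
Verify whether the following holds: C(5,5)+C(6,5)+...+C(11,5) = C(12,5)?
Hockey stick identity gives Σ = C(12,6) = 924; RHS C(12,5) = 792.
Final answer: False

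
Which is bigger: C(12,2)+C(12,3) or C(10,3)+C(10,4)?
C(10,3)+C(10,4)

Explanation: First=286, Second=330.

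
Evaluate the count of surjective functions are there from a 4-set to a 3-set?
36

Reasoning: Onto functions = 3! × S(4,3)
First compute S(4,3) via recurrence:
Using the Stirling recurrence: S(n,k) = k·S(n-1,k) + S(n-1,k-1)
S(4,3) = 3·S(3,3) + S(3,2)
         = 3·1 + 3
         = 3 + 3
         = 6
Then: 6 × 6 = 36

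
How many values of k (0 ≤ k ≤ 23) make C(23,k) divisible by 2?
8
Checking C(23,k) mod 2 for k = 0..23: divisible at k = 8, 9, 10, 11, 12, 13, 14, 15. That's 8 values.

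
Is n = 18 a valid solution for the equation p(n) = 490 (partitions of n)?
Pentagonal recurrence p(n) = p(n−1) + p(n−2) − p(n−5) − p(n−7) + …: p(18) = p(17) + p(16) − p(13) − p(11) + p(6) + p(3) = 297 + 231 − 101 − 56 + 11 + 3 = 385, which does not equal 490.
Final answer: No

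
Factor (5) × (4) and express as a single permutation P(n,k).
P(5,2) = 5!/(3)!

Solution: Product of 2 consecutive descending integers starting at 5: P(5,2) = 5!/3! = 20.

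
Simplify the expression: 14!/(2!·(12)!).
91

Reasoning: This is C(14,2) = 91.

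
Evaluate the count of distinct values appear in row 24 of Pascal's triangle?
13

Reasoning: Row 24 has entries C(24,0)..C(24,24); by symmetry C(24,k)=C(24,24-k), giving 13 distinct values.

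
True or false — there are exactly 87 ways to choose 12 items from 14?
False

Reasoning: C(14,12) = 91 ≠ 87.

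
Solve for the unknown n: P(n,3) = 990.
11

Working:
P(n,3) = n(n−1)(n−2) is increasing in n; n(n−1)(n−2) ≈ (n−1)^3 = 990 gives n ≈ 11.0. Check: P(9,3) = 504, P(10,3) = 720, P(11,3) = 990 ✓. So n = 11.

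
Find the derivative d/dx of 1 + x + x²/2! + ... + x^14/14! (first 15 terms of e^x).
1 + x + x²/2! + ... + x^13/13!

Solution: Differentiating term by term gives the first 14 terms of e^x.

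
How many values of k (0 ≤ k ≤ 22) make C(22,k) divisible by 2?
15

Working:
Checking C(22,k) mod 2 for k = 0..22: divisible at k = 1, 3, 5, 7, 8, 9, 10, 11, 12, 13, 14, 15, 17, 19, 21. That's 15 values.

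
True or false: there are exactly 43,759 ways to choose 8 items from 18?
False

Explanation: C(18,8) = 43,758 ≠ 43759.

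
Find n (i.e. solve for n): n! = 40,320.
8
n! is strictly increasing. 6! = 720, 7! = 5,040, 8! = 40,320 ✓. So n = 8.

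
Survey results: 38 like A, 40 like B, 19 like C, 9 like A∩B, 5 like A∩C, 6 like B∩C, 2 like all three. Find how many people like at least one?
79

Reasoning: |A∪B∪C| = 38+40+19-9-5-6+2 = 79.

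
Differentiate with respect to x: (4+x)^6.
6(4+x)^5

Reasoning: Using the power rule: d/dx (4+x)^6 = 6(4+x)^{5}.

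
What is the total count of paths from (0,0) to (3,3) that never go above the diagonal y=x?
5

Explanation: Counted by the Catalan number C_3: C_3 = C(6,3)/(3+1) = 20/4 = 5.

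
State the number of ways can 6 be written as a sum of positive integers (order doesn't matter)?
Pentagonal recurrence p(n) = p(n−1) + p(n−2) − p(n−5) − p(n−7) + …: p(6) = p(5) + p(4) − p(1) = 7 + 5 − 1 = 11.
Final answer: 11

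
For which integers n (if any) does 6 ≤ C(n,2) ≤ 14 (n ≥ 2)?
4, 5

Solution: C(3,2)=3; C(4,2)=6; C(5,2)=10; C(6,2)=15. So valid n = 4, 5.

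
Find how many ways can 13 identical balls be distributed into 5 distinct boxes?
2,380
C(13+5-1, 5-1) = C(17, 4) = 2,380.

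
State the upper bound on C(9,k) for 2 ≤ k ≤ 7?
C(9,k) is maximised at the centre of the row: C(9,4) = 126.
Final answer: 126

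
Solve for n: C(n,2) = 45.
C(n,2) = n(n−1)/2! is increasing in n, and n(n−1) = 2!·45 = 90 ≈ (n−0.5)^2 gives n ≈ 10.0. Check: C(8,2) = 28, C(9,2) = 36, C(10,2) = 45 ✓. So n = 10.

Answer: 10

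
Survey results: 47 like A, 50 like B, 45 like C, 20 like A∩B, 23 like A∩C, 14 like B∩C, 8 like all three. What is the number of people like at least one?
93

|A∪B∪C| = 47+50+45-20-23-14+8 = 93.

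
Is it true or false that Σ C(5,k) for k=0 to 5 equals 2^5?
True

Working:
Binomial theorem: Σ C(5,k) = (1+1)^5 = 2^5 = 32; RHS 2^5 = 32.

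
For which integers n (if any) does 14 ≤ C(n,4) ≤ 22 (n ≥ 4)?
C(5,4)=5; C(6,4)=15; C(7,4)=35. So valid n = 6.

Answer: 6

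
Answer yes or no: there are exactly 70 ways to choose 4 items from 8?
Yes

Reasoning: C(8,4) = 70.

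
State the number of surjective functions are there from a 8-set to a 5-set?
126,000
Onto functions = 5! × S(8,5)
First compute S(8,5) via recurrence:
Using the Stirling recurrence: S(n,k) = k·S(n-1,k) + S(n-1,k-1)
S(8,5) = 5·S(7,5) + S(7,4)
         = 5·140 + 350
         = 700 + 350
         = 1,050
Then: 120 × 1050 = 126,000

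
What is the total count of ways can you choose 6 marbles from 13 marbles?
1,716

Working:
C(13,6) = 13! / (6! × (13-6)!)
         = 13! / (6! × 7!)
         = 1,716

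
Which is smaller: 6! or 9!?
6!

Reasoning: 6!=720, 9!=362,880. 9! > 6!.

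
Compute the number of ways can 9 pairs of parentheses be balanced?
Using the Catalan number formula: C_n = C(2n, n) / (n+1)
C_9 = C(18, 9) / (9+1)
     = 48620 / 10
     = 4,862

Answer: 4,862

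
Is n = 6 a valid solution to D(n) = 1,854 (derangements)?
No

Explanation: D(6) = (6-1)·[D(5) + D(4)] = 5·[44 + 9] = 265, which does not equal 1,854.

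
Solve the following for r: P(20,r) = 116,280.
4

Reasoning: P(20,r) = 20·19·…·(20−r+1), a product of r factors. Multiplying down from 20: 20 = 20; 20·19 = 380; 20·19·18 = 6,840; 20·19·18·17 = 116,280 ✓ (4 factors). So r = 4.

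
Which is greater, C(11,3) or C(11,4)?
C(11,3)=165, C(11,4)=330.
Final answer: C(11,4)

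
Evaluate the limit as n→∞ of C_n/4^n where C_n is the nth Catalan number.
0

Working:
C_n ~ 4^n/(n^(3/2)√π), so n^0·C_n/4^n ~ n^(0 − 3/2)/√π → 0.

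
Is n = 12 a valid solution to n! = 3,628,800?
No

Reasoning: 12! = 12·11! = 12·39,916,800 = 479,001,600, which does not equal 3,628,800.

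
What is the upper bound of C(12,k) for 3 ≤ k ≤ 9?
C(12,k) is maximised at the centre of the row: C(12,6) = 924.
Final answer: 924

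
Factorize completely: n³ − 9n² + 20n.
n³ − 9n² + 20n = n(n² − 9n + 20) = n(n − 4)(n − 5).
Final answer: n(n − 4)(n − 5)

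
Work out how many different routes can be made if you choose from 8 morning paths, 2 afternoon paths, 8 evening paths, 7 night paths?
By the multiplication principle: 8 × 2 × 8 × 7 = 896.

Answer: 896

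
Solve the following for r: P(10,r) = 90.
2

Explanation: P(10,r) = 10·9·…·(10−r+1), a product of r factors. Multiplying down from 10: 10 = 10; 10·9 = 90 ✓ (2 factors). So r = 2.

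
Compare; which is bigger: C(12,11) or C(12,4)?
C(12,11)=12, C(12,4)=495.
Final answer: C(12,4)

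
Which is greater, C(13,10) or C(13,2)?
C(13,10)

C(13,10)=286, C(13,2)=78.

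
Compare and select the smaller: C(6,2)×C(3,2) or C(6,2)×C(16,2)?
C(6,2)×C(3,2)=45, C(6,2)×C(16,2)=1,800.

Answer: C(6,2)×C(3,2)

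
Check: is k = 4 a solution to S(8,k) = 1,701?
Yes

Reasoning: S(8,4) = 4·S(7,4) + S(7,3) = 4·350 + 301 = 1,701, which equals 1,701.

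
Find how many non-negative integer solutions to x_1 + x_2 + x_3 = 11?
C(11+3-1, 3-1) = 78.
Final answer: 78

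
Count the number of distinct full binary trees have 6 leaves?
42
Using the Catalan number formula: C_n = C(2n, n) / (n+1)
C_5 = C(10, 5) / (5+1)
     = 252 / 6
     = 42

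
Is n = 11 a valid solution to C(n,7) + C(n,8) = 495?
C(11,7) + C(11,8) = 330 + 165 = 495, which equals 495.
Final answer: Yes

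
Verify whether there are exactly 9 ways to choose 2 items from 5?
False

C(5,2) = 10 ≠ 9.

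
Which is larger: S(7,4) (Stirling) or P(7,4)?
S(7,4) = 4·S(6,4) + S(6,3) = 4·65 + 90 = 350; P(7,4) = 840.
Final answer: P(7,4)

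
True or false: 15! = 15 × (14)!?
By definition n! = n × (n-1)!, so 15! = 15 × 14!.
Final answer: True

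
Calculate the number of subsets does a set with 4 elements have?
16

Explanation: Each element can be included or excluded: 2^4 = 16.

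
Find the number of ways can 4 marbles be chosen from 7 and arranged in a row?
840

P(7,4) = 7!/(7-4)! = 840.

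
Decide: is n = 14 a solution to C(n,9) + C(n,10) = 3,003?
Yes

Reasoning: C(14,9) + C(14,10) = 2,002 + 1,001 = 3,003, which equals 3,003.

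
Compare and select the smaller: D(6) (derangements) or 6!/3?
6!/3
D(6) = (6-1)·[D(5) + D(4)] = 5·[44 + 9] = 265; 6!/3 = 720/3 = 240.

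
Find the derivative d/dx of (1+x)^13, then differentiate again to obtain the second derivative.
156(1+x)^11

Working:
First derivative: 13(1+x)^{12}. Second derivative: 13·12·(1+x)^{11} = 156(1+x)^{11}.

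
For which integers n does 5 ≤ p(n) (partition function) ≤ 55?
4, 5, 6, 7, 8, 9, 10

Solution: Tabulating p(n) via p(n) = p(n−1) + p(n−2) − p(n−5) − p(n−7) + …: p(3)=3; p(4)=5; p(5)=7; p(6)=11; p(7)=15; p(8)=22; p(9)=30; p(10)=42; p(11)=56. So valid n = 4, 5, 6, 7, 8, 9, 10.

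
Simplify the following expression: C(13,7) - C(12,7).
924
C(13,7) - C(12,7) = C(12,6) = 924.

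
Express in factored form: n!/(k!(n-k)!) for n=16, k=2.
C(16,2) = 120

Explanation: This is the binomial coefficient C(16,2) = 120.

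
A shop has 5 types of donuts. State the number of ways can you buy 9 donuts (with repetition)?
715

Stars and bars: C(9+5-1, 9) = C(13, 9) = 715.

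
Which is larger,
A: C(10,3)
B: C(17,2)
B
A=C(10,3)=120, B=C(17,2)=136.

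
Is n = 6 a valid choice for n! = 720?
Yes

Reasoning: 6! = 6·5! = 6·120 = 720, which equals 720.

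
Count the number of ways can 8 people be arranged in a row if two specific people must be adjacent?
10,080

Solution: Treat pair as unit: (8-1)! arrangements × 2 internal orders = 10,080.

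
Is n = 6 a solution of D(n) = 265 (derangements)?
Yes

Solution: D(6) = (6-1)·[D(5) + D(4)] = 5·[44 + 9] = 265, which equals 265.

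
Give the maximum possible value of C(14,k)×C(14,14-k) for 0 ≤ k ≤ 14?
C(14,k)·C(14,14-k) = C(14,k)², maximised at the centre k = 7: C(14,7)² = 11,778,624.
Final answer: 11,778,624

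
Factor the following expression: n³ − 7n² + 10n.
n(n − 2)(n − 5)

Reasoning: n³ − 7n² + 10n = n(n² − 7n + 10) = n(n − 2)(n − 5).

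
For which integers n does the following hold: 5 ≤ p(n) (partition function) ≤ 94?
4, 5, 6, 7, 8, 9, 10, 11, 12
Tabulating p(n) via p(n) = p(n−1) + p(n−2) − p(n−5) − p(n−7) + …: p(3)=3; p(4)=5; p(5)=7; p(6)=11; p(7)=15; p(8)=22; p(9)=30; p(10)=42; p(11)=56; p(12)=77; p(13)=101. So valid n = 4, 5, 6, 7, 8, 9, 10, 11, 12.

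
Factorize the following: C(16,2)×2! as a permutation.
P(16,2)

C(16,2)×2! = [16!/(2!(14)!)]×2! = 16!/(14)! = P(16,2) = 240.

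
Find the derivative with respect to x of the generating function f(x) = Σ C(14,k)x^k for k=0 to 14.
Term-by-term differentiation gives Σ k·C(14,k)x^{k-1} for k=1 to 14.
Final answer: Σ k·C(14,k)x^(k-1) for k=1 to 14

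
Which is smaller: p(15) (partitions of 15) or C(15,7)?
p(15)

Reasoning: Pentagonal recurrence p(n) = p(n−1) + p(n−2) − p(n−5) − p(n−7) + …: p(15) = p(14) + p(13) − p(10) − p(8) + p(3) + p(0) = 135 + 101 − 42 − 22 + 3 + 1 = 176; C(15,7) = 6,435.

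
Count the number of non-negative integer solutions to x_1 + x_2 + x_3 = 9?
C(9+3-1, 3-1) = 55.

Answer: 55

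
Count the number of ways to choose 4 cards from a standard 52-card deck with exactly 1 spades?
118,807

Reasoning: 13 spades and 39 non-spades: C(13,1) × C(39,3) = 13 × 9139 = 118,807.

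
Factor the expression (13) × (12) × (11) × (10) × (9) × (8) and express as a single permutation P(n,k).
P(13,6) = 13!/(7)!

Reasoning: Product of 6 consecutive descending integers starting at 13: P(13,6) = 13!/7! = 1,235,520.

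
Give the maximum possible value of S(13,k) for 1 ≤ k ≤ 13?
9,321,312

Row S(13,k) for k = 1..13 (via S(n,k) = k·S(n−1,k) + S(n−1,k−1)): 1, 4,095, 261,625, 2,532,530, 7,508,501, 9,321,312, 5,715,424, 1,899,612, 359,502, 39,325, 2,431, 78, 1. The row is unimodal; maximum at k = 6: 9,321,312.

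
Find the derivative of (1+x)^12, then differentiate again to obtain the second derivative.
First derivative: 12(1+x)^{11}. Second derivative: 12·11·(1+x)^{10} = 132(1+x)^{10}.

Answer: 132(1+x)^10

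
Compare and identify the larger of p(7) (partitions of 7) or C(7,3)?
C(7,3)
Pentagonal recurrence p(n) = p(n−1) + p(n−2) − p(n−5) − p(n−7) + …: p(7) = p(6) + p(5) − p(2) − p(0) = 11 + 7 − 2 − 1 = 15; C(7,3) = 35.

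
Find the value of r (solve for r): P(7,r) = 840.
4

P(7,r) = 7·6·…·(7−r+1), a product of r factors. Multiplying down from 7: 7 = 7; 7·6 = 42; 7·6·5 = 210; 7·6·5·4 = 840 ✓ (4 factors). So r = 4.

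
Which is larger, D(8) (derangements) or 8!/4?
D(8)

Reasoning: D(8) = (8-1)·[D(7) + D(6)] = 7·[1,854 + 265] = 14,833; 8!/4 = 40,320/4 = 10,080.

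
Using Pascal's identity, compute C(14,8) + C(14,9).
5,005

Solution: C(14,8) + C(14,9) = C(15,9) = 5,005.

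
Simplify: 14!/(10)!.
This equals 14×13×...×11 = 24,024.
Final answer: 24,024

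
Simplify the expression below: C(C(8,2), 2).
378
C(8,2) = 28, then C(28, 2) = 378.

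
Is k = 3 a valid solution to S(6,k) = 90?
Yes

Solution: S(6,3) = 3·S(5,3) + S(5,2) = 3·25 + 15 = 90, which equals 90.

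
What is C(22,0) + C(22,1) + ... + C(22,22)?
4,194,304

Sum of binomial coefficients = 2^22 = 4,194,304.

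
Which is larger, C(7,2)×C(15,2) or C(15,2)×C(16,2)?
C(15,2)×C(16,2)

Reasoning: C(7,2)×C(15,2)=2,205, C(15,2)×C(16,2)=12,600.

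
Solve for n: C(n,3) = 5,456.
33
C(n,3) = n(n−1)(n−2)/3! is increasing in n, and n(n−1)(n−2) = 3!·5,456 = 32,736 ≈ (n−1)^3 gives n ≈ 33.0. Check: C(31,3) = 4,495, C(32,3) = 4,960, C(33,3) = 5,456 ✓. So n = 33.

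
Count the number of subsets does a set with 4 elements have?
16

Working:
Each element can be included or excluded: 2^4 = 16.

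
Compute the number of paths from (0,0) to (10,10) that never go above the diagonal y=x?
16,796

Counted by the Catalan number C_10: C_10 = C(20,10)/(10+1) = 184,756/11 = 16,796.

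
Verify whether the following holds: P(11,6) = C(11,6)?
False

Explanation: P(11,6) = 332,640 but C(11,6) = 462; they differ by a factor of 6! = 720, so the statement does not hold.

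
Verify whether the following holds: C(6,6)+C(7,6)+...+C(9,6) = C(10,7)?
Hockey stick identity gives Σ = C(10,7) = 120; RHS C(10,7) = 120.
Final answer: True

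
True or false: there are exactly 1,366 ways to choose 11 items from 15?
False

Working:
C(15,11) = 1,365 ≠ 1366.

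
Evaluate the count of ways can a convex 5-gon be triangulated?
5

Explanation: Using the Catalan number formula: C_n = C(2n, n) / (n+1)
C_3 = C(6, 3) / (3+1)
     = 20 / 4
     = 5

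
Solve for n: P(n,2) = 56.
8

Solution: P(n,2) = n(n−1) is increasing in n; n(n−1) ≈ (n−0.5)^2 = 56 gives n ≈ 8.0. Check: P(6,2) = 30, P(7,2) = 42, P(8,2) = 56 ✓. So n = 8.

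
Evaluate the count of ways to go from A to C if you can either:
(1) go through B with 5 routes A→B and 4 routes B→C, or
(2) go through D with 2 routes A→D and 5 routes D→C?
30

Explanation: Route via B: 5×4=20. Route via D: 2×5=10. Total: 30.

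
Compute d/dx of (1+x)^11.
Using the power rule: d/dx (1+x)^11 = 11(1+x)^{10}.
Final answer: 11(1+x)^10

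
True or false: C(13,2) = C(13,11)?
True
C(13,2) = C(13,13-2) by the symmetry property; both equal 78.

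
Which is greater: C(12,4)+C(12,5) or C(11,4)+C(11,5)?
C(12,4)+C(12,5)

Solution: First=1,287, Second=792.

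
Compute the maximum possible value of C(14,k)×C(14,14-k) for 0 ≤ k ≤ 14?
C(14,k)·C(14,14-k) = C(14,k)², maximised at the centre k = 7: C(14,7)² = 11,778,624.

Answer: 11,778,624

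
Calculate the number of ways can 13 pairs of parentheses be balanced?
742,900

Using the Catalan number formula: C_n = C(2n, n) / (n+1)
C_13 = C(26, 13) / (13+1)
     = 10400600 / 14
     = 742,900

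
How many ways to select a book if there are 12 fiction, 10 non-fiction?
22

By the addition principle: 12 + 10 = 22.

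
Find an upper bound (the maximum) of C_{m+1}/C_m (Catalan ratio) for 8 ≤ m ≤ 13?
18/5

Working:
C_{m+1}/C_m = 2(2m+1)/(m+2), which increases with m. Maximum at m = 13: 2·27/15 = 18/5.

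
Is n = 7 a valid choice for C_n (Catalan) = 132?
No

Reasoning: C_7 = C(14,7)/(7+1) = 3,432/8 = 429, which does not equal 132.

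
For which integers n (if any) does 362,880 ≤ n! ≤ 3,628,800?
n! is strictly increasing; 9! = 362,880 and 10! = 3,628,800, so valid n = 9, 10.

Answer: 9, 10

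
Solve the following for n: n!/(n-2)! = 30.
6

n!/(n-2)! = n×(n-1), a product of 2 consecutive integers ≈ (n−0.5)^2. 30^(1/2) + 0.5 ≈ 6.0; check n = 6: 6×5 = 30 ✓. So n = 6.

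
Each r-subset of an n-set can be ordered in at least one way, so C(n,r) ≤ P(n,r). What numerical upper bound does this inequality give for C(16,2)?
240

Solution: P(16,2) = 16·15 = 240, so C(16,2) ≤ 240. (The bound is loose by a factor of 2! = 2: C(16,2) = 240/2 = 120.)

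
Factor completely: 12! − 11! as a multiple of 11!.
11 × 11! = 439,084,800

Reasoning: 12! − 11! = 12·11! − 11! = (12 − 1)·11! = 11 × 11! = 439,084,800.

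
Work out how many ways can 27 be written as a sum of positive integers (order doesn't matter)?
Pentagonal recurrence p(n) = p(n−1) + p(n−2) − p(n−5) − p(n−7) + …: p(27) = p(26) + p(25) − p(22) − p(20) + p(15) + p(12) − p(5) − p(1) = 2,436 + 1,958 − 1,002 − 627 + 176 + 77 − 7 − 1 = 3,010.
Final answer: 3,010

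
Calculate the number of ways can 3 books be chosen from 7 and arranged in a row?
210

Working:
P(7,3) = 7!/(7-3)! = 210.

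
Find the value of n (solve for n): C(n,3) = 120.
C(n,3) = n(n−1)(n−2)/3! is increasing in n, and n(n−1)(n−2) = 3!·120 = 720 ≈ (n−1)^3 gives n ≈ 10.0. Check: C(8,3) = 56, C(9,3) = 84, C(10,3) = 120 ✓. So n = 10.

Answer: 10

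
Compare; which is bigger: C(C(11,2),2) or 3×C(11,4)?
C(C(11,2),2)

C(C(11,2),2)=1,485, 3×C(11,4)=990.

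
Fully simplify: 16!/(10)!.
5,765,760

Solution: This equals 16×15×...×11 = 5,765,760.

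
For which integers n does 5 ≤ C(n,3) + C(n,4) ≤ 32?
4, 5

Explanation: C(3,3)+C(3,4)=1; C(4,3)+C(4,4)=5; C(5,3)+C(5,4)=15; C(6,3)+C(6,4)=35. So valid n = 4, 5.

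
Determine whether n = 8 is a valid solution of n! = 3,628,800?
No

Working:
8! = 8·7! = 8·5,040 = 40,320, which does not equal 3,628,800.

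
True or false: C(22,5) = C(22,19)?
False

C(22,5) = 26,334 but C(22,19) = 1,540; symmetry gives C(22,5) = C(22,17), not C(22,19).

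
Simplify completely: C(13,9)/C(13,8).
C(n,k+1)/C(n,k) = (n−k)/(k+1). Here (13−8)/(8+1) = 5/9 = 5/9.
Final answer: 5/9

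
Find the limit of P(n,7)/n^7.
1
P(n,7) = n(n-1)···(n-6) ≈ n^7 for large n. Limit = 1.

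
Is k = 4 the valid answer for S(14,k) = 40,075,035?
No
S(14,4) = 4·S(13,4) + S(13,3) = 4·2,532,530 + 261,625 = 10,391,745, which does not equal 40,075,035.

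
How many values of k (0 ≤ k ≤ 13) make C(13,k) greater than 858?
4

Working:
Row 13 is unimodal and symmetric about k=13/2. C(13,4)=715 ≤ 858; C(13,5)=1,287 > 858; by symmetry C(13,k) > 858 for k = 5..8. That's 8 - 5 + 1 = 4 values.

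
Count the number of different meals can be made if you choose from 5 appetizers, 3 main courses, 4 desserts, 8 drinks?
480

Working:
By the multiplication principle: 5 × 3 × 4 × 8 = 480.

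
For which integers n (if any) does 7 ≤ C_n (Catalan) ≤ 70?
4, 5

Solution: C_3=5; C_4=14; C_5=42; C_6=132. So valid n = 4, 5.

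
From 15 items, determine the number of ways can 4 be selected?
1,365

Reasoning: C(15,4) = 15! / (4! × (15-4)!)
         = 15! / (4! × 11!)
         = 1,365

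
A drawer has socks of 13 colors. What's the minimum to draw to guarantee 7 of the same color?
79

Explanation: Worst case: 6 of each = 78. One more: 79.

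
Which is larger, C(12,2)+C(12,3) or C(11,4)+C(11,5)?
C(11,4)+C(11,5)

Reasoning: First=286, Second=792.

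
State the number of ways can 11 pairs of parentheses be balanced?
58,786
Using the Catalan number formula: C_n = C(2n, n) / (n+1)
C_11 = C(22, 11) / (11+1)
     = 705432 / 12
     = 58,786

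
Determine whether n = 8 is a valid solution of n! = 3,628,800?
No

Solution: 8! = 8·7! = 8·5,040 = 40,320, which does not equal 3,628,800.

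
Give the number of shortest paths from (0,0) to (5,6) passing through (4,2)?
To (4,2): C(6,4)=15. From there: C(5,1)=5. Total: 75.

Answer: 75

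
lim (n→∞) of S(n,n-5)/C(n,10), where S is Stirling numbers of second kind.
945

The leading term of S(n,n-5) as a polynomial in n is (9)!!·C(n,10), so the ratio → (9)!! = 945.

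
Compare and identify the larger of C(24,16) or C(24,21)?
C(24,16)
C(24,16)=735,471, C(24,21)=2,024.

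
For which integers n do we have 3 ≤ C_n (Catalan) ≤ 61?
C_2=2; C_3=5; C_4=14; C_5=42; C_6=132. So valid n = 3, 4, 5.
Final answer: 3, 4, 5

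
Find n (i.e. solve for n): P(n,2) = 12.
P(n,2) = n(n−1) is increasing in n; n(n−1) ≈ (n−0.5)^2 = 12 gives n ≈ 4.0. Check: P(2,2) = 2, P(3,2) = 6, P(4,2) = 12 ✓. So n = 4.

Answer: 4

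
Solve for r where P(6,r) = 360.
P(6,r) = 6·5·…·(6−r+1), a product of r factors. Multiplying down from 6: 6 = 6; 6·5 = 30; 6·5·4 = 120; 6·5·4·3 = 360 ✓ (4 factors). So r = 4.
Final answer: 4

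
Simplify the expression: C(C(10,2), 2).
990

Reasoning: C(10,2) = 45, then C(45, 2) = 990.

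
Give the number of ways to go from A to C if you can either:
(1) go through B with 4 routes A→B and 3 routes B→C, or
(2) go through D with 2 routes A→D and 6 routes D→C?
Route via B: 4×3=12. Route via D: 2×6=12. Total: 24.
Final answer: 24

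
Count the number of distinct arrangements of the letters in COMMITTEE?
45,360

Working:
Word has 9 letters (C=1, O=1, M=2, I=1, T=2, E=2). Arrangements: 9!/Π(k!) = 45,360.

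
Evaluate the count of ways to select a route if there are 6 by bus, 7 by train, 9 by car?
By the addition principle: 6 + 7 + 9 = 22.
Final answer: 22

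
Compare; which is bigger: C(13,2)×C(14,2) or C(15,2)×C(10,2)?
C(13,2)×C(14,2)
C(13,2)×C(14,2)=7,098, C(15,2)×C(10,2)=4,725.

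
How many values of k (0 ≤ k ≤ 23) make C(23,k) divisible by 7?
12

Solution: Checking C(23,k) mod 7 for k = 0..23: divisible at k = 3, 4, 5, 6, 10, 11, 12, 13, 17, 18, 19, 20. That's 12 values.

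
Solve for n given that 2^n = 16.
4

Explanation: 2^4 = 16, so n = 4.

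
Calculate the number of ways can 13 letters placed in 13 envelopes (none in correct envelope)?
Using D(n) = (n-1)[D(n-1) + D(n-2)]:
D(13) = (13-1) × [D(12) + D(11)]
      = 12 × [176214841 + 14684570]
      = 12 × 190899411
      = 2,290,792,932

Answer: 2,290,792,932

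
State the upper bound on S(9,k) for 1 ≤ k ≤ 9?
7,770

Working:
Row S(9,k) for k = 1..9 (via S(n,k) = k·S(n−1,k) + S(n−1,k−1)): 1, 255, 3,025, 7,770, 6,951, 2,646, 462, 36, 1. The row is unimodal; maximum at k = 4: 7,770.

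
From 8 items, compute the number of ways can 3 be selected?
C(8,3) = 8! / (3! × (8-3)!)
         = 8! / (3! × 5!)
         = 56

Answer: 56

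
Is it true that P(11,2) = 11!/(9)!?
True

Solution: Permutation formula P(n,k) = n!/(n-k)!: 11!/9! = 39,916,800/362,880 = 110 = P(11,2). The statement holds.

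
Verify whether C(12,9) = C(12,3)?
True
Symmetry C(n,k) = C(n,n-k): C(12,9) = 220 and C(12,3) = 220. Both sides agree, so the statement holds.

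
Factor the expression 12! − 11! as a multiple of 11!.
12! − 11! = 12·11! − 11! = (12 − 1)·11! = 11 × 11! = 439,084,800.
Final answer: 11 × 11! = 439,084,800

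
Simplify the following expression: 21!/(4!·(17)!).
5,985

Explanation: This is C(21,4) = 5,985.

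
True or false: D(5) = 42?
False
Derangements of 5 elements: D(5) = (5-1)·[D(4) + D(3)] = 4·[9 + 2] = 44.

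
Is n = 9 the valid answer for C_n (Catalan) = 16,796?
No

Solution: C_9 = C(18,9)/(9+1) = 48,620/10 = 4,862, which does not equal 16,796.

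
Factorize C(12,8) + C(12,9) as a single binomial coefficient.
By Pascal's identity: C(12,8) + C(12,9) = C(13,9) = 715.

Answer: C(13,9)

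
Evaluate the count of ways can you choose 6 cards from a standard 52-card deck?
20,358,520

Explanation: C(52,6) = 20,358,520.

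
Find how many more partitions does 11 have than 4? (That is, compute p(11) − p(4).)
51

Pentagonal recurrence p(n) = p(n−1) + p(n−2) − p(n−5) − p(n−7) + …: p(11) = p(10) + p(9) − p(6) − p(4) = 42 + 30 − 11 − 5 = 56.
p(4) = p(3) + p(2) = 3 + 2 = 5.
Difference = 56 − 5 = 51.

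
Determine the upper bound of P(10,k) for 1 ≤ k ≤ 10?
3,628,800

Solution: P(10,k) increases in k, so maximum at k = 10: 10! = 3,628,800.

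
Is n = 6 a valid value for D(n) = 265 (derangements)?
Yes
D(6) = (6-1)·[D(5) + D(4)] = 5·[44 + 9] = 265, which equals 265.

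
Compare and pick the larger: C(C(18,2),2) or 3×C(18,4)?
C(C(18,2),2)

Working:
C(C(18,2),2)=11,628, 3×C(18,4)=9,180.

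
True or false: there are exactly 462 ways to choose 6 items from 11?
True
C(11,6) = 462.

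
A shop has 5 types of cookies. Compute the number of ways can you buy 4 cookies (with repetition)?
70

Working:
Stars and bars: C(4+5-1, 4) = C(8, 4) = 70.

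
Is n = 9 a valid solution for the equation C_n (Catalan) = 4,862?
Yes

Reasoning: C_9 = C(18,9)/(9+1) = 48,620/10 = 4,862, which equals 4,862.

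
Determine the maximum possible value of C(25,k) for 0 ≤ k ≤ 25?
5,200,300
Maximum at k = 12 or k = 13: C(25,12) = 5,200,300.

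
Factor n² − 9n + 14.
(n − 2)(n − 7)
Seek roots whose sum is 9 and product is 14: (2, 7). So n² − 9n + 14 = (n − 2)(n − 7).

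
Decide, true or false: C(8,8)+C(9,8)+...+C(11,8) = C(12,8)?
False

Working:
Hockey stick identity gives Σ = C(12,9) = 220; RHS C(12,8) = 495.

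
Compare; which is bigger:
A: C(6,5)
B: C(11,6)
B

Reasoning: A=C(6,5)=6, B=C(11,6)=462.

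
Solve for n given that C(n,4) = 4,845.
C(n,4) = n(n−1)(n−2)(n−3)/4! is increasing in n, and n(n−1)(n−2)(n−3) = 4!·4,845 = 116,280 ≈ (n−1.5)^4 gives n ≈ 20.0. Check: C(18,4) = 3,060, C(19,4) = 3,876, C(20,4) = 4,845 ✓. So n = 20.
Final answer: 20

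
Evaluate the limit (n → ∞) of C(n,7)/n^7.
1/5040

Explanation: C(n,7) ≈ n^7/7! for large n. Limit = 1/7! = 1/5040.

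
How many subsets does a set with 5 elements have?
Each element can be included or excluded: 2^5 = 32.

Answer: 32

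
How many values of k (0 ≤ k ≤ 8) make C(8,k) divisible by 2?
7

Working:
Checking C(8,k) mod 2 for k = 0..8: divisible at k = 1, 2, 3, 4, 5, 6, 7. That's 7 values.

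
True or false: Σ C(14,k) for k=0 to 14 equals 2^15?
Binomial theorem: Σ C(14,k) = (1+1)^14 = 2^14 = 16,384; RHS 2^15 = 32,768.
Final answer: False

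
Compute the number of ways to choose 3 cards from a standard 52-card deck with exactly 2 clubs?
13 clubs and 39 non-clubs: C(13,2) × C(39,1) = 78 × 39 = 3,042.

Answer: 3,042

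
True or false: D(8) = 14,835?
False

Reasoning: Derangements of 8 elements: D(8) = (8-1)·[D(7) + D(6)] = 7·[1,854 + 265] = 14,833.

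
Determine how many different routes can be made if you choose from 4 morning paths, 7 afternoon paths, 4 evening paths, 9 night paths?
1,008

Working:
By the multiplication principle: 4 × 7 × 4 × 9 = 1,008.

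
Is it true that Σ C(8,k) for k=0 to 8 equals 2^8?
Binomial theorem: Σ C(8,k) = (1+1)^8 = 2^8 = 256; RHS 2^8 = 256.

Answer: True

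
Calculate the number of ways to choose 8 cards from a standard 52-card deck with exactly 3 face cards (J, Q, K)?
12 face cards and 40 non-face cards: C(12,3) × C(40,5) = 220 × 658,008 = 144,761,760.

Answer: 144,761,760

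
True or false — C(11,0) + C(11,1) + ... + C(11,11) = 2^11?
True

Solution: Binomial theorem with x = y = 1: Σ C(11,i) = (1+1)^11 = 2^11 = 2,048. The statement holds.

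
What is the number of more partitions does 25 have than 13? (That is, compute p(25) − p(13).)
Pentagonal recurrence p(n) = p(n−1) + p(n−2) − p(n−5) − p(n−7) + …: p(25) = p(24) + p(23) − p(20) − p(18) + p(13) + p(10) − p(3) = 1,575 + 1,255 − 627 − 385 + 101 + 42 − 3 = 1,958.
p(13) = p(12) + p(11) − p(8) − p(6) + p(1) = 77 + 56 − 22 − 11 + 1 = 101.
Difference = 1,958 − 101 = 1,857.
Final answer: 1,857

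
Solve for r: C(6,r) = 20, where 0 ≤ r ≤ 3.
C(6,r) is increasing for 0 ≤ r ≤ 3. Stepping up (C(6,r+1) = C(6,r)·(6−r)/(r+1)): C(6,1) = 6, C(6,2) = 15, C(6,3) = 20 ✓. So r = 3.
Final answer: 3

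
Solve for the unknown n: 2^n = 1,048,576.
20
1,048,576 = 1,024 × 1,024 = 2^10 × 2^10 = 2^20, so n = 20.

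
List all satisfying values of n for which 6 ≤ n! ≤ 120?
3, 4, 5

Reasoning: n! is strictly increasing; 3! = 6 and 5! = 120, so valid n = 3, 4, 5.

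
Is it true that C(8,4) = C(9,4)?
False

LHS = C(8,4) = 70; RHS = C(9,4) = 126. 70 ≠ 126, so the statement does not hold.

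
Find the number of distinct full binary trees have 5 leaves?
14

Reasoning: Using the Catalan number formula: C_n = C(2n, n) / (n+1)
C_4 = C(8, 4) / (4+1)
     = 70 / 5
     = 14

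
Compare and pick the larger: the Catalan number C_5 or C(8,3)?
C(8,3)
C_5 = C(10,5)/(5+1) = 252/6 = 42; C(8,3) = 56.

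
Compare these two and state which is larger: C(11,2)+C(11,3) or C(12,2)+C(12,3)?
C(12,2)+C(12,3)

Solution: First=220, Second=286.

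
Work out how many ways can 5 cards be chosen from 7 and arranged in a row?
2,520

P(7,5) = 7!/(7-5)! = 2,520.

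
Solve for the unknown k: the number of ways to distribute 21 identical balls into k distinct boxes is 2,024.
4

Reasoning: Stars and bars: the count is C(21+k−1, k−1), increasing in k. k=2: C(22,1) = 22, k=3: C(23,2) = 253, k=4: C(24,3) = 2,024 ✓. So k = 4.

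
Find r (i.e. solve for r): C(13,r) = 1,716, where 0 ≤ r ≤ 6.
6
C(13,r) is increasing for 0 ≤ r ≤ 6. Stepping up (C(13,r+1) = C(13,r)·(13−r)/(r+1)): C(13,1) = 13, C(13,2) = 78, C(13,3) = 286, C(13,4) = 715, C(13,5) = 1,287, C(13,6) = 1,716 ✓. So r = 6.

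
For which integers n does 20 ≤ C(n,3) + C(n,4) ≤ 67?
C(5,3)+C(5,4)=15; C(6,3)+C(6,4)=35; C(7,3)+C(7,4)=70. So valid n = 6.
Final answer: 6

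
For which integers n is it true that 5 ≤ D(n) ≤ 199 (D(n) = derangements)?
4, 5

Reasoning: Using D(n) = (n−1)[D(n−1) + D(n−2)] with D(1)=0, D(2)=1: D(3)=2; D(4)=9; D(5)=44; D(6)=265. So valid n = 4, 5.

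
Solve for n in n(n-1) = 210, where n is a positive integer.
15
n² − n − 210 = 0, so n = (1 ± √(1 + 4·210))/2 = (1 ± √841)/2 = (1 ± 29)/2, i.e. n = 15 or n = -14. Taking the positive root, n = 15 (check: 15×14 = 210).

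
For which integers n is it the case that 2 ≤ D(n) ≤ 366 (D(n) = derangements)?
3, 4, 5, 6

Working:
Using D(n) = (n−1)[D(n−1) + D(n−2)] with D(1)=0, D(2)=1: D(2)=1; D(3)=2; D(4)=9; D(5)=44; D(6)=265; D(7)=1,854. So valid n = 3, 4, 5, 6.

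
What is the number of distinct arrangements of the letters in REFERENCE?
7,560
Word has 9 letters (R=2, E=4, F=1, N=1, C=1). Arrangements: 9!/Π(k!) = 7,560.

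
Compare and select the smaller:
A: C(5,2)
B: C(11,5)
A

Reasoning: A=C(5,2)=10, B=C(11,5)=462.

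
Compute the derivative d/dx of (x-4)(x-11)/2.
d/dx[(x-4)(x-11)] = (x-11) + (x-4) = 2x - 15. Dividing by 2 gives (2x - 15)/2.
Final answer: (2x - 15)/2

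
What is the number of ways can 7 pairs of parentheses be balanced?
Using the Catalan number formula: C_n = C(2n, n) / (n+1)
C_7 = C(14, 7) / (7+1)
     = 3432 / 8
     = 429

Answer: 429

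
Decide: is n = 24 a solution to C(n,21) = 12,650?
No

Reasoning: C(24,21) = 24·23·22·21·20·19·18·17·16·15·14·13·12·11·10·9·8·7·6·5·4/21! = 103,408,066,955,539,906,560,000/51,090,942,171,709,440,000 = 2,024, which does not equal 12,650.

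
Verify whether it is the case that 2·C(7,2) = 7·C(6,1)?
True

Working:
Absorption identity k·C(n,k) = n·C(n-1,k-1). LHS = 2·21 = 42; RHS = 7·6 = 42.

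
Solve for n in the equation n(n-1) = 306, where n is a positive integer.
n² − n − 306 = 0, so n = (1 ± √(1 + 4·306))/2 = (1 ± √1,225)/2 = (1 ± 35)/2, i.e. n = 18 or n = -17. Taking the positive root, n = 18 (check: 18×17 = 306).
Final answer: 18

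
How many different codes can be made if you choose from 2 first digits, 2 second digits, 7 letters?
28
By the multiplication principle: 2 × 2 × 7 = 28.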